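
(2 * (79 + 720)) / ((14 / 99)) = 11300.14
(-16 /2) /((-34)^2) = -2 /289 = -0.01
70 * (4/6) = 140/3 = 46.67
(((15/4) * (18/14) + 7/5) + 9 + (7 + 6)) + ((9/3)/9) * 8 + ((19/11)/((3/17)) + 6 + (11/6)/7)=30979/660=46.94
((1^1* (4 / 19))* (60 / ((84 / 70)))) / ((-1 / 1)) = -200 / 19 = -10.53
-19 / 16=-1.19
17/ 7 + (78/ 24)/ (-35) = 327/ 140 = 2.34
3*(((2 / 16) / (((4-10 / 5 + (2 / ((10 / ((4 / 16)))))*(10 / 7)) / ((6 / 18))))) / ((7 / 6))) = 3 / 58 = 0.05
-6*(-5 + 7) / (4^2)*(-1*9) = 27 / 4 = 6.75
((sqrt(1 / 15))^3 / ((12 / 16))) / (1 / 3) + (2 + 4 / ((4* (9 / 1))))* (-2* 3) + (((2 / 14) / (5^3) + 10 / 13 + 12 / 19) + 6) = -3413509 / 648375 + 4* sqrt(15) / 225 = -5.20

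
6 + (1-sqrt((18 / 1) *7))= 7-3 *sqrt(14)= -4.22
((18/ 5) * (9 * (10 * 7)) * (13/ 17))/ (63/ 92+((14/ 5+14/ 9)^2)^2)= 1589008590000/ 330360836137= 4.81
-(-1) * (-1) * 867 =-867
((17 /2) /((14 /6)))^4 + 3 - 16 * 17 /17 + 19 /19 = 6304209 /38416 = 164.10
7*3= 21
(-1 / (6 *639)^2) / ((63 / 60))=-5 / 77172669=-0.00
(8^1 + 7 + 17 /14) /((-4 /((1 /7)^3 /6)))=-227 /115248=-0.00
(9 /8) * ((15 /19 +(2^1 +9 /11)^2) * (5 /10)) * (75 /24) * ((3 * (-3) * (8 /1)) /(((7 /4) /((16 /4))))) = -40649850 /16093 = -2525.93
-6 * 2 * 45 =-540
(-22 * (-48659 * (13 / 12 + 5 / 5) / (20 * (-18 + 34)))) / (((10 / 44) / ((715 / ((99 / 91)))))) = 34825976185 / 1728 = 20153921.40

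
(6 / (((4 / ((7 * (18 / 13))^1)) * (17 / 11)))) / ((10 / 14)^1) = 14553 / 1105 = 13.17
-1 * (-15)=15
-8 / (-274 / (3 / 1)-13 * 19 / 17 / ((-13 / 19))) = 408 / 3575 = 0.11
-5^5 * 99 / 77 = -28125 / 7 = -4017.86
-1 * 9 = -9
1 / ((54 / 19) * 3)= 19 / 162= 0.12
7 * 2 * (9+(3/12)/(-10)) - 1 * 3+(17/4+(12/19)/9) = 72373/570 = 126.97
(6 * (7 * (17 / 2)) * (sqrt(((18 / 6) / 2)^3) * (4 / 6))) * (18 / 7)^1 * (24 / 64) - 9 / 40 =-9 / 40 + 1377 * sqrt(6) / 8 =421.39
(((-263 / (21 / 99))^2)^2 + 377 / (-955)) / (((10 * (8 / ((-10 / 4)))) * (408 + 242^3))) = -2709269010288225089 / 519965003962880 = -5210.48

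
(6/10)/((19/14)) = 42/95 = 0.44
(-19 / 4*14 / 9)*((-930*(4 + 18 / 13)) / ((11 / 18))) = 8658300 / 143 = 60547.55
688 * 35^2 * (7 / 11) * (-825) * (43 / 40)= -475655250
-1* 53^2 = -2809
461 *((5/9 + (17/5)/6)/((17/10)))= 46561/153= 304.32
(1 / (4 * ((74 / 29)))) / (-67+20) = -29 / 13912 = -0.00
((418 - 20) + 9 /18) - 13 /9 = 7147 /18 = 397.06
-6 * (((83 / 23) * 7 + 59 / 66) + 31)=-86761 / 253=-342.93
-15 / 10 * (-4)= 6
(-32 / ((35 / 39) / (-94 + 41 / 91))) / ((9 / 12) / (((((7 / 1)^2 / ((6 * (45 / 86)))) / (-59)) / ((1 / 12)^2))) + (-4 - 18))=-2249066496 / 14846555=-151.49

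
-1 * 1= -1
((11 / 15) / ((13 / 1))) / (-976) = -11 / 190320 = -0.00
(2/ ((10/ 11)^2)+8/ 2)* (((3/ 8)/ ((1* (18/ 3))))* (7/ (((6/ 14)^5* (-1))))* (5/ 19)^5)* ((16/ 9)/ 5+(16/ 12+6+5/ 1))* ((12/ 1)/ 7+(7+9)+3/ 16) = -51471221109875/ 924198999552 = -55.69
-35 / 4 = -8.75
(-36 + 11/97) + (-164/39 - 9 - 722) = -2917040/3783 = -771.09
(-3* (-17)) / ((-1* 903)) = -17 / 301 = -0.06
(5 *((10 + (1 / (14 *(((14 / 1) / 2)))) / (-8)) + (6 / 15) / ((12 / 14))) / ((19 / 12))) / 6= 5.51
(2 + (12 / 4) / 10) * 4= 46 / 5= 9.20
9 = 9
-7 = -7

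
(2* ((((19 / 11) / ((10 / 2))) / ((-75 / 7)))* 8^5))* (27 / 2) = -39223296 / 1375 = -28526.03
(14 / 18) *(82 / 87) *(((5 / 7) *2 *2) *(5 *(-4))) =-32800 / 783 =-41.89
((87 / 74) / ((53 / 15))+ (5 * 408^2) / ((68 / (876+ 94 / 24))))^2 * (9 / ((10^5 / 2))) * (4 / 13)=642338021291814712881 / 99983546000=6424437289.83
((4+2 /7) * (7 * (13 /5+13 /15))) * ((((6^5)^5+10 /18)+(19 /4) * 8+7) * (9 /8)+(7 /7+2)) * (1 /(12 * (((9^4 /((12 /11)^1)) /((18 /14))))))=3326343699501775066634 /56133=59258256275306416.31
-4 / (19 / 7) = -28 / 19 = -1.47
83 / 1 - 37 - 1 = 45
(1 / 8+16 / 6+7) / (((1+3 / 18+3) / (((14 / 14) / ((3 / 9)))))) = 141 / 20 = 7.05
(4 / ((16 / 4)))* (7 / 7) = 1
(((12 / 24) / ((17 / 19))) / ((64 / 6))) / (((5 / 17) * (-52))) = -57 / 16640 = -0.00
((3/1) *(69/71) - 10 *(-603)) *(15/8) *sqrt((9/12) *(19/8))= 6425055 *sqrt(114)/4544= 15097.01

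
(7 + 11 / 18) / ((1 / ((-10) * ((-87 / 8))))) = 19865 / 24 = 827.71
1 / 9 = 0.11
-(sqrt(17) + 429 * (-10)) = 4290 - sqrt(17) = 4285.88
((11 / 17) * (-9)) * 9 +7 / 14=-1765 / 34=-51.91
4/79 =0.05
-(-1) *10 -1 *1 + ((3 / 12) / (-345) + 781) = 1090199 / 1380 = 790.00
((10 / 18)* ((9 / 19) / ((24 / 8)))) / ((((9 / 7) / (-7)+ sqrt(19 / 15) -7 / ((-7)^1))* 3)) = 0.02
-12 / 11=-1.09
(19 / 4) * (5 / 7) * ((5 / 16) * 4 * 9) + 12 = 5619 / 112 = 50.17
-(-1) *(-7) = -7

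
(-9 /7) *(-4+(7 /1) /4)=2.89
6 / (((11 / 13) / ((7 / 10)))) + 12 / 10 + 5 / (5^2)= 70 / 11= 6.36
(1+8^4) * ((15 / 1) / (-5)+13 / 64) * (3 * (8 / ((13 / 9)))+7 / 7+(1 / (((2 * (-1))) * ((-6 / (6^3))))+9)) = -511238.63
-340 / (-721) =340 / 721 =0.47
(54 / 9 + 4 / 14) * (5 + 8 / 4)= 44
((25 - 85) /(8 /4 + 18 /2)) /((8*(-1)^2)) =-15 /22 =-0.68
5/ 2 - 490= -975/ 2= -487.50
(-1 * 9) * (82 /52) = -369 /26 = -14.19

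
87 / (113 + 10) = 29 / 41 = 0.71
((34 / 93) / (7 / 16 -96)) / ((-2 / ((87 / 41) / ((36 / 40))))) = 78880 / 17490231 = 0.00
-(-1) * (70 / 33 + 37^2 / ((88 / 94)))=193309 / 132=1464.46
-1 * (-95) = 95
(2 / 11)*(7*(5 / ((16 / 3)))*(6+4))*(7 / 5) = 16.70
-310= -310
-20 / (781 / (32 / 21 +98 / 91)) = -200 / 3003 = -0.07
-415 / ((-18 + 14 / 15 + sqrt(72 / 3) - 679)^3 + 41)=6871091785903125*sqrt(6) / 647676193000214760741158 + 797228187987808125 / 647676193000214760741158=0.00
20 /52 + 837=10886 /13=837.38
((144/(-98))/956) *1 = -18/11711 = -0.00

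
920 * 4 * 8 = 29440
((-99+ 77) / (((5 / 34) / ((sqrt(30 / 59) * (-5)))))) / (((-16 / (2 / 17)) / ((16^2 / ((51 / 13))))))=-18304 * sqrt(1770) / 3009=-255.92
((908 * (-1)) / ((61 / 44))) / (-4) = 163.74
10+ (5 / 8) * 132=185 / 2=92.50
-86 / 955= -0.09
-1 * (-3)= 3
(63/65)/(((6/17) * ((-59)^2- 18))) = 357/450190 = 0.00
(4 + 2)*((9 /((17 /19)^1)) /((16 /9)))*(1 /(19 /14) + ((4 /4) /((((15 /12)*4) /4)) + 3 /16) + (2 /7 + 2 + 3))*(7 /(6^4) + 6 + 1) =290218017 /174080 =1667.15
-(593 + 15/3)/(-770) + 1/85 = 1032/1309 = 0.79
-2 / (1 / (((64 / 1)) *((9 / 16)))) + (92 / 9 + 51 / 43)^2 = 8708857 / 149769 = 58.15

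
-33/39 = -11/13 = -0.85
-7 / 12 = -0.58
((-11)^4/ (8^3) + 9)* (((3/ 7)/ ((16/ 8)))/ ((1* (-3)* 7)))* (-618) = 5947941/ 25088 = 237.08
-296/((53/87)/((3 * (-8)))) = 618048/53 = 11661.28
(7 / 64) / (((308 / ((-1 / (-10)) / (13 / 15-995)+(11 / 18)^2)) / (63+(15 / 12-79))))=-53214047 / 27210940416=-0.00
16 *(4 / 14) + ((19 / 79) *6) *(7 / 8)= 12905 / 2212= 5.83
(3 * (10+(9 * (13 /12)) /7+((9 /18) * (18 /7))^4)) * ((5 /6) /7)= 678305 /134456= 5.04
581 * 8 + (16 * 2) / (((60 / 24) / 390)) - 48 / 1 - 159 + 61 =9494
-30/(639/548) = -5480/213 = -25.73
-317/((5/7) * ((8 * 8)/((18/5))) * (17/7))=-139797/13600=-10.28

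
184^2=33856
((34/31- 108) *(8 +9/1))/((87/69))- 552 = -1792022/899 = -1993.35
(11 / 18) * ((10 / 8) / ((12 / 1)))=55 / 864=0.06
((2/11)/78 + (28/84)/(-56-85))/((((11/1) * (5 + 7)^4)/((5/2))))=-5/13797298944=-0.00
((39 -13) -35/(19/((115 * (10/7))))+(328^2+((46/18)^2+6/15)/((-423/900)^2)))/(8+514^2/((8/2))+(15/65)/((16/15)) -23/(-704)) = 3339695384030720/2055279216175893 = 1.62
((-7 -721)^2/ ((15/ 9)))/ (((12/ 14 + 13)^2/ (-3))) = -233722944/ 47045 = -4968.07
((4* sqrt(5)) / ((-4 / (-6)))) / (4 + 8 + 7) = 6* sqrt(5) / 19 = 0.71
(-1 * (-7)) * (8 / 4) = 14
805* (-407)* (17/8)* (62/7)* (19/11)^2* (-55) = 4047504925/4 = 1011876231.25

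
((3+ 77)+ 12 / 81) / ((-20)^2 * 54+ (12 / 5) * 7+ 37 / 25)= 54100 / 14592339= 0.00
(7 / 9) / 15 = 7 / 135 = 0.05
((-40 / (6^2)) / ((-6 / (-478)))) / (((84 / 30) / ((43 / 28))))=-48.55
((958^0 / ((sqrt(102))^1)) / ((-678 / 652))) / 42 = -163 * sqrt(102) / 726138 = -0.00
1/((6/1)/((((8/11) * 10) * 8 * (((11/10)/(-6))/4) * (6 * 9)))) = -24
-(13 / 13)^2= -1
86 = 86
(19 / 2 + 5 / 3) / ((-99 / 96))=-1072 / 99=-10.83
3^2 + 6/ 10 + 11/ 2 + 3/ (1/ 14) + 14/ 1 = 71.10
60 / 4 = 15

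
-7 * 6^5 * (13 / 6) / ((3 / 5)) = -196560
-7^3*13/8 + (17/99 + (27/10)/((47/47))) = -2195833/3960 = -554.50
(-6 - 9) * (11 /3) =-55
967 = 967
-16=-16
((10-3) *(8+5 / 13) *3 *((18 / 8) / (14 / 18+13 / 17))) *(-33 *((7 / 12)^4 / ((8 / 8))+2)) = -56338591617 / 3141632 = -17932.91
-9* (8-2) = -54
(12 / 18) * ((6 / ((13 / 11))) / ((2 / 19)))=418 / 13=32.15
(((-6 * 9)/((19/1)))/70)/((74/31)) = -837/49210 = -0.02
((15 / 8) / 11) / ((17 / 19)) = 285 / 1496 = 0.19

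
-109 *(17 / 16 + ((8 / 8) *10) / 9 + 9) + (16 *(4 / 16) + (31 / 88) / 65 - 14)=-126426457 / 102960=-1227.92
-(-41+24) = 17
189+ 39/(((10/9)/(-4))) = 243/5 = 48.60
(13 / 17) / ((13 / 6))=6 / 17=0.35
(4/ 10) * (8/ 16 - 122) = -243/ 5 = -48.60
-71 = -71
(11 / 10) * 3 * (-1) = -33 / 10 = -3.30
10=10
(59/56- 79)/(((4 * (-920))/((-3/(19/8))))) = -2619/97888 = -0.03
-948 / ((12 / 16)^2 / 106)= -535936 / 3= -178645.33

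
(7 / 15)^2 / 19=49 / 4275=0.01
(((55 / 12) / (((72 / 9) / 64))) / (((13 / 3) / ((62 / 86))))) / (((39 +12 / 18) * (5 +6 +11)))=465 / 66521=0.01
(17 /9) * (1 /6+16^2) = 26129 /54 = 483.87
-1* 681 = -681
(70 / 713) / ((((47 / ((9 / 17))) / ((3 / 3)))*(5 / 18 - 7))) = -11340 / 68932127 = -0.00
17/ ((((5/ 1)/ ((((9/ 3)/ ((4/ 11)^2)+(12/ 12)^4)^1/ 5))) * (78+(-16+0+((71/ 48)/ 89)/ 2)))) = 3440562/ 13244975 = 0.26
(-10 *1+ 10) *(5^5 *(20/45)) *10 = 0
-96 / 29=-3.31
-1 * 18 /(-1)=18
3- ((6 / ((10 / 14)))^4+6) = -3113571 / 625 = -4981.71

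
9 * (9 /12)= 27 /4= 6.75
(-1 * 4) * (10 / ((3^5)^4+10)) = -40 / 3486784411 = -0.00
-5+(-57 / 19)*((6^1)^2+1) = -116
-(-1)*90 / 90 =1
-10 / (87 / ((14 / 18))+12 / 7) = -14 / 159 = -0.09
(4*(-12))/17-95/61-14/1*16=-236831/1037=-228.38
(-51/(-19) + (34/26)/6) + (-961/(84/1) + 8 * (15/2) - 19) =224505/6916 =32.46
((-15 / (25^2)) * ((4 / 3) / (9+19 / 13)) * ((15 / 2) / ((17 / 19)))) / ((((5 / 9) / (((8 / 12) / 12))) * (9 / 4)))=-247 / 216750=-0.00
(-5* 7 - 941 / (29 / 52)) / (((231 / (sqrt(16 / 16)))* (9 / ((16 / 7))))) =-266384 / 140679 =-1.89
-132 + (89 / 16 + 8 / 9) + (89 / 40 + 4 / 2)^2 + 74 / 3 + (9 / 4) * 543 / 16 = -24019 / 3600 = -6.67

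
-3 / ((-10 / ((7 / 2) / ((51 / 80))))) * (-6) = -168 / 17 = -9.88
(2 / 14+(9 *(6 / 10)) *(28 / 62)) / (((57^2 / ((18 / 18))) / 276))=257692 / 1175055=0.22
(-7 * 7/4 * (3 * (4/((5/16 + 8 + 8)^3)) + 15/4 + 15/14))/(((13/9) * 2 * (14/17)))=-13609178249/547874496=-24.84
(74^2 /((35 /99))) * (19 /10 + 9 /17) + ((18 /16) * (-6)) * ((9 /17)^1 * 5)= 63940257 /1700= 37611.92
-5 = -5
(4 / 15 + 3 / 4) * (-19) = -1159 / 60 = -19.32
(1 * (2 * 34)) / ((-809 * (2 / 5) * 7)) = -170 / 5663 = -0.03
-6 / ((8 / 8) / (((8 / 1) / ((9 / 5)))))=-80 / 3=-26.67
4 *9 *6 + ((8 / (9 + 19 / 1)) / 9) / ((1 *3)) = 216.01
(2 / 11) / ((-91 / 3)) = -6 / 1001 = -0.01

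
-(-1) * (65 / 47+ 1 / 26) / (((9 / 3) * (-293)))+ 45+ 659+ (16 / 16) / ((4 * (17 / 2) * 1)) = 2142631854 / 3043391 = 704.03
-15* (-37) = 555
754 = 754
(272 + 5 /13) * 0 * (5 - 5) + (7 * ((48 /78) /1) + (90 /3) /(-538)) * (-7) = -29.76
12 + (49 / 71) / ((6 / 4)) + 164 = 176.46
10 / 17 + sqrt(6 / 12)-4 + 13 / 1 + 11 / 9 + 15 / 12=sqrt(2) / 2 + 7381 / 612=12.77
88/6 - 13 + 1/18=31/18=1.72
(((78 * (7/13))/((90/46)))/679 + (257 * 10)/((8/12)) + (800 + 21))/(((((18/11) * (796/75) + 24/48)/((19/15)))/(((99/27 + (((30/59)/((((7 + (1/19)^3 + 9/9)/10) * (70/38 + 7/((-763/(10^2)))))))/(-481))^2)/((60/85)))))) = 1751636312154415757385741769176317/1017239177214604278973205591697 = 1721.95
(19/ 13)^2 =361/ 169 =2.14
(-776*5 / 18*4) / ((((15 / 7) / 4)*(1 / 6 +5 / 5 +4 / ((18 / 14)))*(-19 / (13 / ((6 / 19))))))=80704 / 99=815.19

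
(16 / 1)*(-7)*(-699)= 78288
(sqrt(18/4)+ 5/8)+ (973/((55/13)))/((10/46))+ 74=3 * sqrt(2)/2+ 2491591/2200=1134.66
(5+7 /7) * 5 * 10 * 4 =1200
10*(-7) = -70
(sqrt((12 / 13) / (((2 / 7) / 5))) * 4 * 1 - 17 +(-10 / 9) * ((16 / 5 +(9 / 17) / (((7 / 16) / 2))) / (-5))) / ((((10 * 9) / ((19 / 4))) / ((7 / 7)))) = -1602593 / 1927800 +19 * sqrt(2730) / 1170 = 0.02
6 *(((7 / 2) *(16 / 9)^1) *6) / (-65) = -224 / 65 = -3.45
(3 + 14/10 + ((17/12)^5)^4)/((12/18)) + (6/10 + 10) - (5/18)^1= 20537409495034066486492229/12779199974824917073920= 1607.10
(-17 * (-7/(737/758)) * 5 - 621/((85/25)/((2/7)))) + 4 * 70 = 73650260/87703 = 839.77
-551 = -551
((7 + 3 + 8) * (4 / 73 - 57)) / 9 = -8314 / 73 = -113.89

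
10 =10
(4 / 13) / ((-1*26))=-2 / 169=-0.01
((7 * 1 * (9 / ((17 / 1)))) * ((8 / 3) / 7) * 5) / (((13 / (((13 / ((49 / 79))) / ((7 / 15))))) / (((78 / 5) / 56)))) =6.79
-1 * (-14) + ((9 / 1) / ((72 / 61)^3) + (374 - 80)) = 13000357 / 41472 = 313.47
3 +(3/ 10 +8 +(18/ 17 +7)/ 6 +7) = 19.64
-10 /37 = -0.27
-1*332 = -332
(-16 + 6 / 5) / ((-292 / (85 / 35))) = 629 / 5110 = 0.12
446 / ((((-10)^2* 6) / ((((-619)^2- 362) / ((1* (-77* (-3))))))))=1231.81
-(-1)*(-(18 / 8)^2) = -81 / 16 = -5.06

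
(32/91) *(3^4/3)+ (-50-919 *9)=-8311.51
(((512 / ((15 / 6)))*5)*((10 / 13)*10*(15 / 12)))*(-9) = -1152000 / 13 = -88615.38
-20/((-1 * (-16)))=-5/4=-1.25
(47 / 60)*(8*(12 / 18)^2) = 376 / 135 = 2.79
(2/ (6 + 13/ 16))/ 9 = 32/ 981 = 0.03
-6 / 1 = -6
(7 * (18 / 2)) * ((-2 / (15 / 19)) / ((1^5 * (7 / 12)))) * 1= -1368 / 5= -273.60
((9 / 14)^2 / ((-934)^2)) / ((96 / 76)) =513 / 1367854208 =0.00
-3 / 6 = -1 / 2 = -0.50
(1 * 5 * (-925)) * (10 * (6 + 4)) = -462500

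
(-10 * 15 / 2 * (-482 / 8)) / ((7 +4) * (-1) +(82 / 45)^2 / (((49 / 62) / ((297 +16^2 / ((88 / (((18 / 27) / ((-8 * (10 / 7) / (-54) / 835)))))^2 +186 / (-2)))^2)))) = 2346377684760220412742616875 / 188881606904721169762221911668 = 0.01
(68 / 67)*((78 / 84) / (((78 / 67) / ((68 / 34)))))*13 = 442 / 21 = 21.05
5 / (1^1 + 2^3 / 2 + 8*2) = 5 / 21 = 0.24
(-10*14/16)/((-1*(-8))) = -35/32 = -1.09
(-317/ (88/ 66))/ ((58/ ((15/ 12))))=-4755/ 928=-5.12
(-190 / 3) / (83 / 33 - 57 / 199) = -207955 / 7318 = -28.42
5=5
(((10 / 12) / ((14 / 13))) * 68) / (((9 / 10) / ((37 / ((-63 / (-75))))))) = 10221250 / 3969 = 2575.27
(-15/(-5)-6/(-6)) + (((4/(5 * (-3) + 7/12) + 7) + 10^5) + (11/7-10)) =121102778/1211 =100002.29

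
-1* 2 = -2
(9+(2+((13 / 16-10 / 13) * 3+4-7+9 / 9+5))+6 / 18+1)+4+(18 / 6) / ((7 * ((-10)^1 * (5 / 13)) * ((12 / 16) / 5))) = 408851 / 21840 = 18.72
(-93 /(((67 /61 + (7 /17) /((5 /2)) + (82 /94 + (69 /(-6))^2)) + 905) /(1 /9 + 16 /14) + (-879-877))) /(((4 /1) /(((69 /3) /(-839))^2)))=947135970285 /50256818489715659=0.00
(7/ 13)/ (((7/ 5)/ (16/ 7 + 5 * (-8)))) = -1320/ 91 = -14.51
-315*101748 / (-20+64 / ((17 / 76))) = -45405045 / 377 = -120437.79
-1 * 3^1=-3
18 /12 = 3 /2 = 1.50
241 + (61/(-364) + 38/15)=1328777/5460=243.37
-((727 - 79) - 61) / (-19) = 587 / 19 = 30.89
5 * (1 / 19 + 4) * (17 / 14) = 24.61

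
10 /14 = 5 /7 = 0.71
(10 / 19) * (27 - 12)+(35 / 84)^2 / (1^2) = 22075 / 2736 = 8.07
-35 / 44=-0.80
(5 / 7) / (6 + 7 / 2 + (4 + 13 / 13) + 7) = 0.03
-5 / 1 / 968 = -5 / 968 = -0.01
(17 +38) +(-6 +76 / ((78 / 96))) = 1853 / 13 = 142.54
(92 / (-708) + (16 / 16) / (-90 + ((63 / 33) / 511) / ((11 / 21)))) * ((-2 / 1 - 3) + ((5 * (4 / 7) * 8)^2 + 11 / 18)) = -3659544361 / 50079141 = -73.08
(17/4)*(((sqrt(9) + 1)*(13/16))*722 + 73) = 82263/8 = 10282.88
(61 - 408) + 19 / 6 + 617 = 1639 / 6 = 273.17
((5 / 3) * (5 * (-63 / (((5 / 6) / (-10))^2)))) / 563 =-75600 / 563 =-134.28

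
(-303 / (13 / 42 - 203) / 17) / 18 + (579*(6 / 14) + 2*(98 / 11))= 2963795798 / 11143517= 265.97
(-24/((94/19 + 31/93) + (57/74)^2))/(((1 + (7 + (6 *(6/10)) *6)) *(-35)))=50616/12834283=0.00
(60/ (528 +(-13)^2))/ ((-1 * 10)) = -6/ 697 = -0.01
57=57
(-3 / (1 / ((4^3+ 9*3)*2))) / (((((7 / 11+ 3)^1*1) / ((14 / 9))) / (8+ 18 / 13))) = -32879 / 15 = -2191.93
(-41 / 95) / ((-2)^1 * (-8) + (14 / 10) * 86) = -41 / 12958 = -0.00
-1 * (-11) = 11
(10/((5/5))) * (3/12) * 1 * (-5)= -25/2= -12.50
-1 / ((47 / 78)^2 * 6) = -1014 / 2209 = -0.46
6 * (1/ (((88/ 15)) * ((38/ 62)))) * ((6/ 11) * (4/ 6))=1395/ 2299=0.61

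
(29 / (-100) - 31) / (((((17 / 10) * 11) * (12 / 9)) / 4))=-9387 / 1870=-5.02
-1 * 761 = -761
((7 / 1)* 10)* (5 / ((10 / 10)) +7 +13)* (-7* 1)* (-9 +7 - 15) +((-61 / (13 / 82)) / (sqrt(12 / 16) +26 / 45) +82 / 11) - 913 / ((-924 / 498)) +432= 108870553185 / 519134 - 20258100* sqrt(3) / 43823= 208915.03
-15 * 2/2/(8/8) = -15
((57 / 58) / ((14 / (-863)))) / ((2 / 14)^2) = -344337 / 116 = -2968.42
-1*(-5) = 5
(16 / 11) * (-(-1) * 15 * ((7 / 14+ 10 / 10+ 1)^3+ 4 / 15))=3814 / 11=346.73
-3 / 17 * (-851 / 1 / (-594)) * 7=-5957 / 3366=-1.77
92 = 92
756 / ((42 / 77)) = 1386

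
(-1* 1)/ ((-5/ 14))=14/ 5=2.80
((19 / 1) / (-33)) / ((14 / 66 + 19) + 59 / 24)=-152 / 5721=-0.03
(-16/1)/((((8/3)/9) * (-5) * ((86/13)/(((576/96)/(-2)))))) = -1053/215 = -4.90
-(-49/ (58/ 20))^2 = -240100/ 841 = -285.49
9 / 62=0.15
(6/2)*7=21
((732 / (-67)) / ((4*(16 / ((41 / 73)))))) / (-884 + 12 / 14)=52521 / 483778592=0.00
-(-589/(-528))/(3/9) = -589/176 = -3.35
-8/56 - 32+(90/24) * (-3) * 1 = -1215/28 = -43.39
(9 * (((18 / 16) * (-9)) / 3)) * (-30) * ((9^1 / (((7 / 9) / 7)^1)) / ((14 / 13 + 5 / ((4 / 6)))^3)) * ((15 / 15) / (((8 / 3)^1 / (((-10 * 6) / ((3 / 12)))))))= -116757587700 / 11089567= -10528.60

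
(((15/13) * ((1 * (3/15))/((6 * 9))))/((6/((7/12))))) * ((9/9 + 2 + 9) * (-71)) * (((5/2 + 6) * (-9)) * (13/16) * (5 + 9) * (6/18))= 59143/576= 102.68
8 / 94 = 4 / 47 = 0.09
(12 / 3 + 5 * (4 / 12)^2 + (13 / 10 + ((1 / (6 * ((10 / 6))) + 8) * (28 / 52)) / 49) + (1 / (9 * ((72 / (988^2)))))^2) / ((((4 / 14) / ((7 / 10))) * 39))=47419653774269 / 332642700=142554.32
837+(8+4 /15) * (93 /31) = 4309 /5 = 861.80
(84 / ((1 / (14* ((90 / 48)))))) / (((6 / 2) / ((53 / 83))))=38955 / 83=469.34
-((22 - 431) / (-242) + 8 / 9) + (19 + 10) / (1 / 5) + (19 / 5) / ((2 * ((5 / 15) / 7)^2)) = 5337848 / 5445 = 980.32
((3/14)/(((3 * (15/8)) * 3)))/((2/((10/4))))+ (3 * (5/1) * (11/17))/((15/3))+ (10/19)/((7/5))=6782/2907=2.33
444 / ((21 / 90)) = 13320 / 7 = 1902.86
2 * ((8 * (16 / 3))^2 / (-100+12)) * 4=-165.49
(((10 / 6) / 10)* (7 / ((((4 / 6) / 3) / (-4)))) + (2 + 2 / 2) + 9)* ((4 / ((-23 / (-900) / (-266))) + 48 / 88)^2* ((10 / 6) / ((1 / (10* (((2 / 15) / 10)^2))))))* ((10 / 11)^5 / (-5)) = 59175371576236800 / 10308713459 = 5740325.58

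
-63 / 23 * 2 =-126 / 23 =-5.48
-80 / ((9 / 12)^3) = -5120 / 27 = -189.63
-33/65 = -0.51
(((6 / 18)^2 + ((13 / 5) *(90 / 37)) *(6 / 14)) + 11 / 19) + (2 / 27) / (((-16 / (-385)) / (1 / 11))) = 3786731 / 1062936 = 3.56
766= 766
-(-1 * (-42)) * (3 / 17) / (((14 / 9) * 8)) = -81 / 136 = -0.60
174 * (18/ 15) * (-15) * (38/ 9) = -13224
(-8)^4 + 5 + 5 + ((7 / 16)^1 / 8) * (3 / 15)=2627847 / 640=4106.01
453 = 453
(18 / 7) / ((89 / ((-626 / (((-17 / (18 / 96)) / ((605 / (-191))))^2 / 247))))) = -2292118460775 / 420370854848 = -5.45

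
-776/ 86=-388/ 43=-9.02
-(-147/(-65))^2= -21609/4225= -5.11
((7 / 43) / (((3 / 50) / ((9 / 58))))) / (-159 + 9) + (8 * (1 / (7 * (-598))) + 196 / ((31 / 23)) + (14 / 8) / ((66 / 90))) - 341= -687788523621 / 3560000444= -193.20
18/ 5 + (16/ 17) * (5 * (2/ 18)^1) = 3154/ 765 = 4.12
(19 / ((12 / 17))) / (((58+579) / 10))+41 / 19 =187387 / 72618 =2.58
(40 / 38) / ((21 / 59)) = 1180 / 399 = 2.96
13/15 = 0.87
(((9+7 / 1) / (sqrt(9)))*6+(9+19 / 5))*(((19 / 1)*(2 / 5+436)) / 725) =9286592 / 18125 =512.36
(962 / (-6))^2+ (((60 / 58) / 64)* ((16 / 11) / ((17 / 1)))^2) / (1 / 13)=234623435501 / 9126909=25706.78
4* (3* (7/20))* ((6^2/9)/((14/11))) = 66/5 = 13.20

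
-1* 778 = -778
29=29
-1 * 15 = -15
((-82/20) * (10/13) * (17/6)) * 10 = -3485/39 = -89.36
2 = 2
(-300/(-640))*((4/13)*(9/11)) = 135/1144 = 0.12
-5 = -5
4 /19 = 0.21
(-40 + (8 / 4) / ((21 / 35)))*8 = -880 / 3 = -293.33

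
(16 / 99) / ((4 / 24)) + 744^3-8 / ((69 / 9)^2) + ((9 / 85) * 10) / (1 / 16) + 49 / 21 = 122218615904357 / 296769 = 411830804.11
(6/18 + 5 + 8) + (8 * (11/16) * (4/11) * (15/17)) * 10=1580/51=30.98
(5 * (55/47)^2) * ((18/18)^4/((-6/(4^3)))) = -484000/6627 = -73.03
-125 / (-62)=125 / 62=2.02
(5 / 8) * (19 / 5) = 19 / 8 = 2.38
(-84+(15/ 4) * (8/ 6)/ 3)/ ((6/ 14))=-1729/ 9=-192.11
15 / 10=3 / 2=1.50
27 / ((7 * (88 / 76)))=513 / 154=3.33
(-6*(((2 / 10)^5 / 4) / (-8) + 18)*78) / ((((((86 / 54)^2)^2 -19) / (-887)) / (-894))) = 44375608889549654067 / 83482225000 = 531557572.76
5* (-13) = -65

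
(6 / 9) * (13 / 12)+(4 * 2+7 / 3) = 199 / 18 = 11.06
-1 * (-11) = 11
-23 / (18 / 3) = -23 / 6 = -3.83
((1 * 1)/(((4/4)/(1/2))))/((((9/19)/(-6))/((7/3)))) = -133/9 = -14.78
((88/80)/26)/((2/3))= 33/520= 0.06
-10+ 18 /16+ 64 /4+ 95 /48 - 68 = -2827 /48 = -58.90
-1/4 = -0.25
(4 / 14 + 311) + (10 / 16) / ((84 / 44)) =52351 / 168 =311.61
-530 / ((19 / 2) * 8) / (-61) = 265 / 2318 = 0.11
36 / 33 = 12 / 11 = 1.09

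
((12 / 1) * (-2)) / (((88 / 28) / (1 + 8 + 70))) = -6636 / 11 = -603.27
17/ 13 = 1.31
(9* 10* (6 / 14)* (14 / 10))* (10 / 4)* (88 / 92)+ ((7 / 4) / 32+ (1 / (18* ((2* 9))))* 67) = 30855313 / 238464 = 129.39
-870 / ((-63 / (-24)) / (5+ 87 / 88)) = -152830 / 77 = -1984.81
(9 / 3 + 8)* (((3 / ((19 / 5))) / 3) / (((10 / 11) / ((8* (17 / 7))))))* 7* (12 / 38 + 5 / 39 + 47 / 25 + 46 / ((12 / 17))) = 10287176306 / 351975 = 29227.01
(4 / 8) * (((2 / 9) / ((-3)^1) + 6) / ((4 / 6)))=40 / 9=4.44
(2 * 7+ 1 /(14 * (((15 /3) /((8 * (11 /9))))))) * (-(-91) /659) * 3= 57902 /9885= 5.86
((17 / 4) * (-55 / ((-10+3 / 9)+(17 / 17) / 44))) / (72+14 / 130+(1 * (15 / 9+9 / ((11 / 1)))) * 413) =66183975 / 2999138353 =0.02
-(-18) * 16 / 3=96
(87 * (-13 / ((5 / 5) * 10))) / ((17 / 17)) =-1131 / 10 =-113.10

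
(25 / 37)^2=625 / 1369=0.46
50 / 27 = 1.85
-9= -9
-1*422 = -422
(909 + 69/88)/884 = 80061/77792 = 1.03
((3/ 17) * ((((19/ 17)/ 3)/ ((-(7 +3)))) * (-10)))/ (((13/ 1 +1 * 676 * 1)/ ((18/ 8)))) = 171/ 796484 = 0.00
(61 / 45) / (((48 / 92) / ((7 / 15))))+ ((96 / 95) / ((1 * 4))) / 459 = 1.21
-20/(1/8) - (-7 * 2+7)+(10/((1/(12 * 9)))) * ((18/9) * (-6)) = -13113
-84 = -84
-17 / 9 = -1.89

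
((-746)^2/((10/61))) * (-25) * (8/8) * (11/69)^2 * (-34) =349149790660/4761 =73335389.76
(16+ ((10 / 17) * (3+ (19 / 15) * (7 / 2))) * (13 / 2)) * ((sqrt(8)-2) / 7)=-4531 / 357+ 4531 * sqrt(2) / 357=5.26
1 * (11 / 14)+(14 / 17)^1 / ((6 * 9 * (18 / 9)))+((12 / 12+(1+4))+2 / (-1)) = 15401 / 3213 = 4.79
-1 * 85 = -85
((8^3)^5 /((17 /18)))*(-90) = -56998682783907840 /17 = -3352863693171049.41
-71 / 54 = -1.31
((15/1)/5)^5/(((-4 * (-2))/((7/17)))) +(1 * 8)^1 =20.51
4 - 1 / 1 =3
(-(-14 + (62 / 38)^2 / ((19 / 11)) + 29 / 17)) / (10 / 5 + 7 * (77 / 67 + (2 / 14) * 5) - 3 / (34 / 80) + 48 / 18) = 1211628 / 1200325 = 1.01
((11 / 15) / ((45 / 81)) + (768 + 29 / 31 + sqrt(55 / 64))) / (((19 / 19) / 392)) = 49 * sqrt(55) + 234003616 / 775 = 302303.54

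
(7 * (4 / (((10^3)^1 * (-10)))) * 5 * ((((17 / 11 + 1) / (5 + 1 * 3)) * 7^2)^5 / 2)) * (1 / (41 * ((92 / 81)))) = -138.47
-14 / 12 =-7 / 6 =-1.17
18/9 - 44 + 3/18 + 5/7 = -41.12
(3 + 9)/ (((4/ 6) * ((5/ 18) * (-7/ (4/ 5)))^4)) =483729408/ 937890625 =0.52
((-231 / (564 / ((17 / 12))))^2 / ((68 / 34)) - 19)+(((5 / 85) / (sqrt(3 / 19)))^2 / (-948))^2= -899268359750354095 / 47752989360726528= -18.83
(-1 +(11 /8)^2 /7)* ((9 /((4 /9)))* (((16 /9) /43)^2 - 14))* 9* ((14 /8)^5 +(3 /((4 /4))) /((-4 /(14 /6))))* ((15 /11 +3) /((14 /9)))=16242601158225 /212058112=76595.05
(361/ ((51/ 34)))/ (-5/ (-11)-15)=-3971/ 240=-16.55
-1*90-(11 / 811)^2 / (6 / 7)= -355170187 / 3946326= -90.00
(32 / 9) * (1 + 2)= 32 / 3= 10.67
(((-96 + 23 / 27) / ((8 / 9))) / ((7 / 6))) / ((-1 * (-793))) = -367 / 3172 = -0.12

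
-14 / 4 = -7 / 2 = -3.50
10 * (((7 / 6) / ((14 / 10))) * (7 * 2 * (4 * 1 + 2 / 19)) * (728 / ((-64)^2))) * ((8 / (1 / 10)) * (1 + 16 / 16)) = 13620.07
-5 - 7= -12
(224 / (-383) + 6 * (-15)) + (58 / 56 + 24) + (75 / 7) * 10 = 446051 / 10724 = 41.59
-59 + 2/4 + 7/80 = -4673/80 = -58.41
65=65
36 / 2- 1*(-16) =34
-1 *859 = -859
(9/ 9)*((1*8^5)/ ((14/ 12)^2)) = 1179648/ 49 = 24074.45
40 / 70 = 4 / 7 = 0.57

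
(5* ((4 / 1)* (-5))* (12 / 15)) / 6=-40 / 3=-13.33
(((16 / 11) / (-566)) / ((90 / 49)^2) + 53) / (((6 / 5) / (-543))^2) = 10945382055403 / 1008612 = 10851925.27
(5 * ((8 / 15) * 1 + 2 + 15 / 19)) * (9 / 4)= 2841 / 76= 37.38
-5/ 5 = -1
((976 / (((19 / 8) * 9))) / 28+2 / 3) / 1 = 2.30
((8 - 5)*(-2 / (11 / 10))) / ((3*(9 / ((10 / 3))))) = -200 / 297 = -0.67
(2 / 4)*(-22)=-11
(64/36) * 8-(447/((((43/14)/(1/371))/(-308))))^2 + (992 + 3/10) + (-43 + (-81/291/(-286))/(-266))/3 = -23465999795955058543/1724727818153340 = -13605.62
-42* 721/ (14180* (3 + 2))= -15141/ 35450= -0.43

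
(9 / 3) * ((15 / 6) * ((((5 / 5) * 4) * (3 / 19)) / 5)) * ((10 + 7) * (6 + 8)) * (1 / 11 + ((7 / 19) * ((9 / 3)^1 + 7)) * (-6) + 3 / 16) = -78171219 / 15884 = -4921.38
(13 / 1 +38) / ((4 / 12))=153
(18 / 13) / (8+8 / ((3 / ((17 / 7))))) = 189 / 1976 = 0.10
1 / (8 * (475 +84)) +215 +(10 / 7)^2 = 217.04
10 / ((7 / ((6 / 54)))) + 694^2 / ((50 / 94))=1426124446 / 1575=905475.84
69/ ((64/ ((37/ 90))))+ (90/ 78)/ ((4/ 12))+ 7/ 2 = 184823/ 24960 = 7.40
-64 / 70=-0.91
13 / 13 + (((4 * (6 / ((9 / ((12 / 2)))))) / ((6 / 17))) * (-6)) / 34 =-7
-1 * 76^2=-5776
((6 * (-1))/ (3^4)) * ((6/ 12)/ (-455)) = 1/ 12285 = 0.00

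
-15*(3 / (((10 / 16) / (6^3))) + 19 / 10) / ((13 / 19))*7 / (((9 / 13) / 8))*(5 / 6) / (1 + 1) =-6907355 / 9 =-767483.89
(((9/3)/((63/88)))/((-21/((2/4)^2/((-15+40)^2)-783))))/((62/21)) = 21532489/406875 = 52.92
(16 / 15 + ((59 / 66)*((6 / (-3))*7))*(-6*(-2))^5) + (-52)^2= -3111465.12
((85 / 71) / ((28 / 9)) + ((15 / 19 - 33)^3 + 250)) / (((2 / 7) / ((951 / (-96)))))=143371820009093 / 124669184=1150018.12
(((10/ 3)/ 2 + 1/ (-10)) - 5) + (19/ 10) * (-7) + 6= -161/ 15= -10.73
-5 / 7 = -0.71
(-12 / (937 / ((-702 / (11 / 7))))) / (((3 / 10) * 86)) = 0.22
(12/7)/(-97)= -12/679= -0.02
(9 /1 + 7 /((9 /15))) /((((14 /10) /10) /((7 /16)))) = 775 /12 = 64.58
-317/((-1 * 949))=317/949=0.33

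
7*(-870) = -6090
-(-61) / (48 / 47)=2867 / 48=59.73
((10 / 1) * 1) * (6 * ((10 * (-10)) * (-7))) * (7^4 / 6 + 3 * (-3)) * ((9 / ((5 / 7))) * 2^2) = 828021600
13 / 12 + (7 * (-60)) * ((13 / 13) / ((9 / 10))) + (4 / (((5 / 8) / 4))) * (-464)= -12343.98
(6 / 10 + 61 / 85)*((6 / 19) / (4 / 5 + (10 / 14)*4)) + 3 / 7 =4905 / 9044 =0.54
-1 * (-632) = 632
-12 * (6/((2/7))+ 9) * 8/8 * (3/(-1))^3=9720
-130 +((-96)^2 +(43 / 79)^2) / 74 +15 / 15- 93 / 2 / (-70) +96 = 80566543 / 873740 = 92.21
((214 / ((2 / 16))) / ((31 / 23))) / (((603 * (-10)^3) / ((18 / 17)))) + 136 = 600243156 / 4413625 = 136.00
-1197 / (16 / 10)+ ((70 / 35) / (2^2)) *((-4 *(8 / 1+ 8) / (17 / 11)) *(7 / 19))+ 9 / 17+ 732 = -60011 / 2584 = -23.22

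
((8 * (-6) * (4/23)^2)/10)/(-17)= 384/44965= 0.01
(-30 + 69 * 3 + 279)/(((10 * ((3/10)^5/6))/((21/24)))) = 2660000/27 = 98518.52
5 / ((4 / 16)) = 20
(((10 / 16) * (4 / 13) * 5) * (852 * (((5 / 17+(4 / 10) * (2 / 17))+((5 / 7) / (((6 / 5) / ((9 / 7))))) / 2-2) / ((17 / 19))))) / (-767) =430216335 / 282398662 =1.52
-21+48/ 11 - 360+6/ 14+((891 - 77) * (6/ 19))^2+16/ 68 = 31046508476/ 472549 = 65700.08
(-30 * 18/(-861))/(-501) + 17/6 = 814433/287574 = 2.83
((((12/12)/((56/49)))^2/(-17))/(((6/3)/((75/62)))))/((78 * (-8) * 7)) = 175/28061696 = 0.00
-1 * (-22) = 22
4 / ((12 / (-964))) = -964 / 3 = -321.33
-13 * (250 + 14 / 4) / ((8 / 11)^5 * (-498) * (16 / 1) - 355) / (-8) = -1061487141 / 5092296464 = -0.21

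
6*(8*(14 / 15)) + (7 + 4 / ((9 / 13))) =2591 / 45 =57.58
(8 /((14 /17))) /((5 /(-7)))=-68 /5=-13.60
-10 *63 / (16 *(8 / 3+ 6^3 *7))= -945 / 36352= -0.03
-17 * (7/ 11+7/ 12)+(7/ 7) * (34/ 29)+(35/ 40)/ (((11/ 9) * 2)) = -294059/ 15312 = -19.20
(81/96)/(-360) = -3/1280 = -0.00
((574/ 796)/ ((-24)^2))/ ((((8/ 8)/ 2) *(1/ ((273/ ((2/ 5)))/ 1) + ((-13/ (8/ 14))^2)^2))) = 522340/ 55882078899369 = 0.00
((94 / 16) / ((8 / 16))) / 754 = 47 / 3016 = 0.02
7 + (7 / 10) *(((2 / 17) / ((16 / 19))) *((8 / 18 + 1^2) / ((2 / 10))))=7.71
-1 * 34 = -34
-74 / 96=-37 / 48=-0.77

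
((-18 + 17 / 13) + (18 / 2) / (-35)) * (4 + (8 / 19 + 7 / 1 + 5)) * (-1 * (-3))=-555264 / 665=-834.98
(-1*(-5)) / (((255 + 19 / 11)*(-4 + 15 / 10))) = -11 / 1412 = -0.01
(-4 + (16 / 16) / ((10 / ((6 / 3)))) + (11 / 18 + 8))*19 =8227 / 90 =91.41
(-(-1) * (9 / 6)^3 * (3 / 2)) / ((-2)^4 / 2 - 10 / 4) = 81 / 88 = 0.92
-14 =-14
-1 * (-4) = 4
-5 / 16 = -0.31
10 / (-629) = -10 / 629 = -0.02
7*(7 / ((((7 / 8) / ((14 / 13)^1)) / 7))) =5488 / 13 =422.15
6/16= 3/8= 0.38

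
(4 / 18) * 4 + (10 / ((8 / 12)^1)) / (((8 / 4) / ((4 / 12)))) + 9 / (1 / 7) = 1195 / 18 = 66.39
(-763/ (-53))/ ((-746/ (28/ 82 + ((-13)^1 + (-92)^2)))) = -264383315/ 1621058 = -163.09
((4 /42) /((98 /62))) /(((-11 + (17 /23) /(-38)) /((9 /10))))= -0.00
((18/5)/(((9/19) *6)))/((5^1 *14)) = 19/1050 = 0.02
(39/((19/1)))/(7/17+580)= 17/4807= 0.00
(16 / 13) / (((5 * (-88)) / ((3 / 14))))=-3 / 5005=-0.00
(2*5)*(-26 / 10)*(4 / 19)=-104 / 19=-5.47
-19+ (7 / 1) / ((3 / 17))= 62 / 3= 20.67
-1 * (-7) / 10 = 0.70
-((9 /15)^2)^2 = -81 /625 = -0.13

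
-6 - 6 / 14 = -45 / 7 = -6.43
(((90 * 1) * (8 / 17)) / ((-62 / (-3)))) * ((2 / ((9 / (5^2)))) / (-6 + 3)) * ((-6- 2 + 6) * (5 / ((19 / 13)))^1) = 260000 / 10013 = 25.97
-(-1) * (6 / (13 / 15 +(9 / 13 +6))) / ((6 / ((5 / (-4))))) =-975 / 5896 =-0.17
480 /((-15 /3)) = -96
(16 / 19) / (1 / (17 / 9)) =272 / 171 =1.59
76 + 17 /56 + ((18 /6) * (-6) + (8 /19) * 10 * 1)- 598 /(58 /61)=-17477361 /30856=-566.42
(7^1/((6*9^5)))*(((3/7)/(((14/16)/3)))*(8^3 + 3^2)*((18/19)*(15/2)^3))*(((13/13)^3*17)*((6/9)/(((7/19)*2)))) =92.98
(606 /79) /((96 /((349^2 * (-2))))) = -19465.03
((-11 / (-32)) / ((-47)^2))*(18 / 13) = 0.00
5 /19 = 0.26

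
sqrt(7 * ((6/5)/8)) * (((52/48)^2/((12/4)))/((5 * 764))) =0.00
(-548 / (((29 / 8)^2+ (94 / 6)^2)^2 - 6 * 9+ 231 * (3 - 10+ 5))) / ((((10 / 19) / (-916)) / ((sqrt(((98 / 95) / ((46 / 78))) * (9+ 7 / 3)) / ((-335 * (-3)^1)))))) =388595515392 * sqrt(482885) / 4240334374308625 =0.06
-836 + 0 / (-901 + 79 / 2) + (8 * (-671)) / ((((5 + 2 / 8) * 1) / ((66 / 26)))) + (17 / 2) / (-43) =-26856595 / 7826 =-3431.71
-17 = -17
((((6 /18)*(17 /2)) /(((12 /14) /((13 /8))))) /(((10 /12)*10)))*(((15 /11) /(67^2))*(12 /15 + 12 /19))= 26299 /93820100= 0.00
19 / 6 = 3.17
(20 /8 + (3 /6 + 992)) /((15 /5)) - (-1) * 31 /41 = 40888 /123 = 332.42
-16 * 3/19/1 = -48/19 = -2.53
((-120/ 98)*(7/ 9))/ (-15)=4/ 63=0.06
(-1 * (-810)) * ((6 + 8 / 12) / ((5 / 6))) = 6480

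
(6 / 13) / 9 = 0.05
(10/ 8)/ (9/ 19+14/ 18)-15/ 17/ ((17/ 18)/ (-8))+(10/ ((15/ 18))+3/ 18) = 15317681/ 742152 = 20.64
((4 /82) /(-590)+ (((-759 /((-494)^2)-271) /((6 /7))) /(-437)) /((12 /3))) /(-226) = -5596719262907 /6996178610640960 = -0.00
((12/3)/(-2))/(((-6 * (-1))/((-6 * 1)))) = 2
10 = 10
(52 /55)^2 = 2704 /3025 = 0.89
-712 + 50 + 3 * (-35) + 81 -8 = -694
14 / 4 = 7 / 2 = 3.50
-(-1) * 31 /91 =31 /91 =0.34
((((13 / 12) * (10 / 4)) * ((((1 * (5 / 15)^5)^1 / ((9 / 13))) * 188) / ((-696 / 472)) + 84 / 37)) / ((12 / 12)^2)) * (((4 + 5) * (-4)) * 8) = -2768309440 / 2346651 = -1179.69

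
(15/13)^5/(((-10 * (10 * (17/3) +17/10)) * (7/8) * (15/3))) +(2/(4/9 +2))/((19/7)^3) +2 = 2.04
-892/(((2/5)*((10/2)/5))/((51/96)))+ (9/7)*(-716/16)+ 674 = -63641/112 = -568.22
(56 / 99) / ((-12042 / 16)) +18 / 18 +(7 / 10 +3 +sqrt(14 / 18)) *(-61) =-278.50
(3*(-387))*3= -3483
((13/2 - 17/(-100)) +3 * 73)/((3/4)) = 22567/75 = 300.89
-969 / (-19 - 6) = 969 / 25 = 38.76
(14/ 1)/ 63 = 2/ 9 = 0.22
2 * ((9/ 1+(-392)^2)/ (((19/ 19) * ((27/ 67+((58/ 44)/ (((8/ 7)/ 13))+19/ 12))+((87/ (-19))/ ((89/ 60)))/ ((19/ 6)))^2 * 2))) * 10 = 1985223635817180028807680/ 330953917138360487689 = 5998.49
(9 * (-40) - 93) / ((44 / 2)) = -453 / 22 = -20.59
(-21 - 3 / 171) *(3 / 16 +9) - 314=-77079 / 152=-507.10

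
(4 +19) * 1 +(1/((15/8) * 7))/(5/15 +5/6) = 5651/245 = 23.07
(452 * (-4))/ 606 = -904/ 303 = -2.98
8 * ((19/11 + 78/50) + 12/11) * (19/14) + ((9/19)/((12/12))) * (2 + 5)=265693/5225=50.85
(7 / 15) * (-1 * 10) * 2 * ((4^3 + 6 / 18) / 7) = -772 / 9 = -85.78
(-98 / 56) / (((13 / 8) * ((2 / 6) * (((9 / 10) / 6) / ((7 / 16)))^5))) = -367653125 / 539136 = -681.93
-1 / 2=-0.50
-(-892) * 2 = 1784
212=212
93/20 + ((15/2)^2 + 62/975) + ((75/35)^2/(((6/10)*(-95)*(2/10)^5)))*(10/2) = -2174479901/1815450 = -1197.76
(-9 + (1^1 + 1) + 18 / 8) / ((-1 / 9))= 171 / 4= 42.75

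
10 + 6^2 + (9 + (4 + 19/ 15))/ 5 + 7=4189/ 75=55.85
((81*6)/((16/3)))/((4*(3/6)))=729/16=45.56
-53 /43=-1.23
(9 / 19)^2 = 0.22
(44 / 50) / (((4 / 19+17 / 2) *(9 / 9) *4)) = 209 / 8275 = 0.03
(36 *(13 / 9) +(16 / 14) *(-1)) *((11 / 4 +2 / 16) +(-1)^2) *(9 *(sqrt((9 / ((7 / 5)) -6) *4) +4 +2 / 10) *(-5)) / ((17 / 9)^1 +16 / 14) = -4693059 / 382 -1117395 *sqrt(21) / 1337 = -16115.37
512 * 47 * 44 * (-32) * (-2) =67764224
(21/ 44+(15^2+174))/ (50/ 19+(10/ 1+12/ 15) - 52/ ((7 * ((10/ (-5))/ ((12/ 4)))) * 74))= 432482085/ 14704316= 29.41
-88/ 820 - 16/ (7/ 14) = -6582/ 205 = -32.11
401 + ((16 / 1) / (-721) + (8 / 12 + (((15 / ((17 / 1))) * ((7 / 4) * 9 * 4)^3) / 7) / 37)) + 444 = 2309489986 / 1360527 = 1697.50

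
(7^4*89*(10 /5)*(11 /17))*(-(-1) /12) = 23044.89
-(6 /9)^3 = -0.30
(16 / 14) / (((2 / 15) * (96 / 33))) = 165 / 56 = 2.95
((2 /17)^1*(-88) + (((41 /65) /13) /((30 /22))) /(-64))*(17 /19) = -142778867 /15412800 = -9.26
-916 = -916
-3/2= -1.50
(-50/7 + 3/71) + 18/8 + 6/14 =-8791/1988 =-4.42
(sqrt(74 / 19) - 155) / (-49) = 3.12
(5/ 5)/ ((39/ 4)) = 4/ 39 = 0.10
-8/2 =-4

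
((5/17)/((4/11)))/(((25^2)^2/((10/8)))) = 11/4250000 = 0.00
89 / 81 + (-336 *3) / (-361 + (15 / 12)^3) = 7270603 / 1861299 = 3.91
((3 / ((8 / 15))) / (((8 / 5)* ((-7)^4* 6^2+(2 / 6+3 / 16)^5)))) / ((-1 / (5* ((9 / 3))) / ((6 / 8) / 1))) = -10077696000 / 22024245543673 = -0.00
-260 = -260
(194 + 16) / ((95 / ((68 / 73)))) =2856 / 1387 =2.06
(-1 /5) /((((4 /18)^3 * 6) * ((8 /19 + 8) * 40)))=-4617 /512000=-0.01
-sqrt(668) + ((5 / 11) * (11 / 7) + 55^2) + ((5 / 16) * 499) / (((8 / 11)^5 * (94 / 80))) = 79302245135 / 21561344 - 2 * sqrt(167) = 3652.14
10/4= 5/2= 2.50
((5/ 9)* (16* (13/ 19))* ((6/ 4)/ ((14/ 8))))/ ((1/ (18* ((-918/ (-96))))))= 119340/ 133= 897.29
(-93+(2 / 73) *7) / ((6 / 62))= -210025 / 219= -959.02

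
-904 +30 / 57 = -17166 / 19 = -903.47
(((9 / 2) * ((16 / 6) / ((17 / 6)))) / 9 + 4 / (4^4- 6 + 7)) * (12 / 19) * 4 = 101952 / 83011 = 1.23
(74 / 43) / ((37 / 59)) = 2.74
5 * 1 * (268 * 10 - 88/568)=951345/71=13399.23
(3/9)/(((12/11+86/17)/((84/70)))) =187/2875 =0.07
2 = 2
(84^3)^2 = 351298031616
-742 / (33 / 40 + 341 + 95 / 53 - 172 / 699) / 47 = -1099554960 / 23915253977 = -0.05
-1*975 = -975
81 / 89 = 0.91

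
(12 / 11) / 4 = 3 / 11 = 0.27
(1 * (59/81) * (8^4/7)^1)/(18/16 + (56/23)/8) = 44466176/149121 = 298.19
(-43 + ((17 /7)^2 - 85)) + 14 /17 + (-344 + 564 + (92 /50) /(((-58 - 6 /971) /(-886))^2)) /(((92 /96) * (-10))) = -89759088387383061 /474842789274875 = -189.03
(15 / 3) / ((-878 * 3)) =-5 / 2634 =-0.00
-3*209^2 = -131043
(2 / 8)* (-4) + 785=784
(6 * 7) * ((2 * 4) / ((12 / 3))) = 84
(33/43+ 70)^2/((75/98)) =6543.83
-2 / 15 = -0.13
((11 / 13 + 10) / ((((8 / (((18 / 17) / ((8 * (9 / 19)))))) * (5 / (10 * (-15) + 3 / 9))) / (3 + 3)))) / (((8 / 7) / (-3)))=178.59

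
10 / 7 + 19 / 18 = 2.48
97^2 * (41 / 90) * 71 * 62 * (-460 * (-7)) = 546805954436 / 9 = 60756217159.56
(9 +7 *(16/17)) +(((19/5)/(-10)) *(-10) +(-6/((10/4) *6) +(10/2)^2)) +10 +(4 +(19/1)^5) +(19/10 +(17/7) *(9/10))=1473315839/595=2476161.07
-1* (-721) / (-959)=-103 / 137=-0.75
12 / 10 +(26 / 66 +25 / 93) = 3176 / 1705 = 1.86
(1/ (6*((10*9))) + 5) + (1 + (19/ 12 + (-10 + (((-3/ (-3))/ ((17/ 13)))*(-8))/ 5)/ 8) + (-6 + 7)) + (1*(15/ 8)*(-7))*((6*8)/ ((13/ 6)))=-33843271/ 119340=-283.59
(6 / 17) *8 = 48 / 17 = 2.82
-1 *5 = -5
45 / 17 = 2.65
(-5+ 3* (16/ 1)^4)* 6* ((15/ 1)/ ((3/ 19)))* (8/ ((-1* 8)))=-112063710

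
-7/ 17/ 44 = -7/ 748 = -0.01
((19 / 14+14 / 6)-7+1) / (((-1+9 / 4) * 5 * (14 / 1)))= -97 / 3675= -0.03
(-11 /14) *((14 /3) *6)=-22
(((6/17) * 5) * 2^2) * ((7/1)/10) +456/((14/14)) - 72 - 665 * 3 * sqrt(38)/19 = 6612/17 - 105 * sqrt(38) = -258.32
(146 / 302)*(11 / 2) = 803 / 302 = 2.66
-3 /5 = -0.60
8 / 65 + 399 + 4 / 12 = 77894 / 195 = 399.46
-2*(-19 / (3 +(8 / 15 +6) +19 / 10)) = 1140 / 343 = 3.32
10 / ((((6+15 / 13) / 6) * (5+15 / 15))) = 130 / 93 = 1.40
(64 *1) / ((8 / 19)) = 152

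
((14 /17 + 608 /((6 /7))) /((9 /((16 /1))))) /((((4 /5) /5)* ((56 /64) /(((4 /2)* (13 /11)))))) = 107619200 /5049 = 21314.95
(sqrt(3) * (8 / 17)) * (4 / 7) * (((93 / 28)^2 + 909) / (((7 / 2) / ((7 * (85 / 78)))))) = 184950 * sqrt(3) / 343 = 933.94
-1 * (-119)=119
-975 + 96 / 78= -973.77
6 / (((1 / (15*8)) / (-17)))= -12240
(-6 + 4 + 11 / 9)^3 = -343 / 729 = -0.47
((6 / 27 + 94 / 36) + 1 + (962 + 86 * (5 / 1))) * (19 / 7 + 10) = 745375 / 42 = 17747.02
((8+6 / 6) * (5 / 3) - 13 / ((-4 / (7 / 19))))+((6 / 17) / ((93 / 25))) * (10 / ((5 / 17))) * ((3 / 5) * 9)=79201 / 2356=33.62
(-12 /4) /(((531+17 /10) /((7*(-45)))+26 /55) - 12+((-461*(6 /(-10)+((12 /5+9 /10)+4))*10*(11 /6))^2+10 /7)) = -23100 /24690225094699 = -0.00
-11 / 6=-1.83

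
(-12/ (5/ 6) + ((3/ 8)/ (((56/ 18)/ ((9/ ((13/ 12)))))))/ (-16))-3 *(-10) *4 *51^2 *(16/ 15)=19388884419/ 58240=332913.54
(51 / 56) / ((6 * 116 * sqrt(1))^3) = 0.00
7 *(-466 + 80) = -2702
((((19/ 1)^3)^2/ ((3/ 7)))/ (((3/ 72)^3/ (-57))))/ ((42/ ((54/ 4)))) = -27802986569856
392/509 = 0.77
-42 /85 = -0.49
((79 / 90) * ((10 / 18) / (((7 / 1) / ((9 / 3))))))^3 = 493039 / 54010152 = 0.01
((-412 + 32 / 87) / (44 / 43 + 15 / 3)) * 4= -879952 / 3219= -273.36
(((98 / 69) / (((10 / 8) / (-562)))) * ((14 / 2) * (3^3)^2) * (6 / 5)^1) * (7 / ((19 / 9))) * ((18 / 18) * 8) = -1133205002496 / 10925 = -103725858.35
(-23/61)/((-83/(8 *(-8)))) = -1472/5063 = -0.29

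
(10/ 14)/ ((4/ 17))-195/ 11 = -4525/ 308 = -14.69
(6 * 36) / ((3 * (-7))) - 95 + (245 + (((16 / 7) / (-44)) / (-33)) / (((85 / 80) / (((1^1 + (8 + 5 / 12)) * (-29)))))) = 18053282 / 129591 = 139.31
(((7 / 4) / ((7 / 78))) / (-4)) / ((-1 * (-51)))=-13 / 136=-0.10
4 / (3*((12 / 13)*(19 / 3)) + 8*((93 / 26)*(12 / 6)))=13 / 243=0.05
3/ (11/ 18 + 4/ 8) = 27/ 10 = 2.70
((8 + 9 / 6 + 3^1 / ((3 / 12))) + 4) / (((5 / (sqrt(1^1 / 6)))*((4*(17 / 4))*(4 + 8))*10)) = sqrt(6) / 2400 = 0.00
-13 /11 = -1.18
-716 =-716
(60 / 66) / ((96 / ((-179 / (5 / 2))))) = -0.68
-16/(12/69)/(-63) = 92/63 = 1.46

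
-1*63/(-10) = 63/10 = 6.30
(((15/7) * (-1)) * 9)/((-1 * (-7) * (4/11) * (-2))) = 3.79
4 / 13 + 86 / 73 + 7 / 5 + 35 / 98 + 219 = 14763597 / 66430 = 222.24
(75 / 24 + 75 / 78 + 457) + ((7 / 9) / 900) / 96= 4661031691 / 10108800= 461.09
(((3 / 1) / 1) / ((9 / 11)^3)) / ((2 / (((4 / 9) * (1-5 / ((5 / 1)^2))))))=0.97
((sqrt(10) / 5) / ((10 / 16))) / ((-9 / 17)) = -136*sqrt(10) / 225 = -1.91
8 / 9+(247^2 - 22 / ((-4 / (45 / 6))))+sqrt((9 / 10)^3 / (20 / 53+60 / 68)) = 27 * sqrt(409054) / 22700+2197841 / 36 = 61051.90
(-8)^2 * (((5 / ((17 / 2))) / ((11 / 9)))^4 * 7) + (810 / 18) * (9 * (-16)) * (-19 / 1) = 150584341198320 / 1222830961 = 123144.04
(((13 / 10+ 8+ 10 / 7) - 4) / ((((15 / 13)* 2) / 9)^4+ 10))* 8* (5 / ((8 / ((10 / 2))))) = 1089630711 / 64804348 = 16.81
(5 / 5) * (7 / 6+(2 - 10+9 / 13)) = -6.14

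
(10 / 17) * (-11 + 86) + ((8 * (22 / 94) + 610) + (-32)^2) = 1342312 / 799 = 1679.99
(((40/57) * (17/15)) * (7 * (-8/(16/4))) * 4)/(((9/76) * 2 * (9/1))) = -15232/729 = -20.89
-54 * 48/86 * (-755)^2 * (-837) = 618335758800/43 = 14379901367.44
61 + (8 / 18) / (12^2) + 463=169777 / 324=524.00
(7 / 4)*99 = 693 / 4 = 173.25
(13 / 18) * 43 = 559 / 18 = 31.06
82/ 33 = 2.48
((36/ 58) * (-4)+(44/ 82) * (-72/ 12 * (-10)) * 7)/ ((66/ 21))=927528/ 13079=70.92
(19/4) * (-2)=-19/2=-9.50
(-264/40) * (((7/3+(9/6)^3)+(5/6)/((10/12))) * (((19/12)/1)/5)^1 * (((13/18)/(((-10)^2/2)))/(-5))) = 437437/10800000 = 0.04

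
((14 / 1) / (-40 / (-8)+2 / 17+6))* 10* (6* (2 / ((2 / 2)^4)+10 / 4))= 340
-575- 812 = -1387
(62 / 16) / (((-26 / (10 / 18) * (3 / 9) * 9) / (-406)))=31465 / 2808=11.21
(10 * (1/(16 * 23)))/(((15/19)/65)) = 1235/552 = 2.24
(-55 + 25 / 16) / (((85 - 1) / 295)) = -84075 / 448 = -187.67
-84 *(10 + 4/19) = -857.68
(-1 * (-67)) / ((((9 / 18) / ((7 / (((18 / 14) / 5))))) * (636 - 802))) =-16415 / 747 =-21.97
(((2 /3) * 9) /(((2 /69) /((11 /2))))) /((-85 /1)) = -2277 /170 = -13.39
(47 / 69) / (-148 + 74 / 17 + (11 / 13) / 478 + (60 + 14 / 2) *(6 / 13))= -4964986 / 821634681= -0.01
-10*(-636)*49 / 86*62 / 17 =9660840 / 731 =13215.92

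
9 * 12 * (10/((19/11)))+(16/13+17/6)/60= 55604423/88920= 625.33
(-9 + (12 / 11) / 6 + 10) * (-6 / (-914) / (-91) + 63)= 2619978 / 35189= 74.45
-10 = -10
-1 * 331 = -331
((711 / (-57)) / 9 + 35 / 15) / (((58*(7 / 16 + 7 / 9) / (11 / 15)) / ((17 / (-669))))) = -26928 / 107513875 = -0.00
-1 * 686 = -686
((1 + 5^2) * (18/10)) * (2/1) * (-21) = -9828/5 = -1965.60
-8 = -8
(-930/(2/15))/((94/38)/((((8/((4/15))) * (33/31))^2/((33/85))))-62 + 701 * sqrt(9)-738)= -334559362500/62499091667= -5.35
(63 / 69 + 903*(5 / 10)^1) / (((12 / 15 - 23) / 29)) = -1005865 / 1702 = -590.99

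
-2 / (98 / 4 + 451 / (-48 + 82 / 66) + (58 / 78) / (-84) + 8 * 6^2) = -10109736 / 1530844795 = -0.01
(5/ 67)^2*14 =350/ 4489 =0.08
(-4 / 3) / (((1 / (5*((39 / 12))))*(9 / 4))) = -260 / 27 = -9.63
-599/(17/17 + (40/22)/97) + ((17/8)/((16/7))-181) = -106863287/139136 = -768.05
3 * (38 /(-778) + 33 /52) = 35547 /20228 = 1.76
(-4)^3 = -64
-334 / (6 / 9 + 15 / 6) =-2004 / 19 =-105.47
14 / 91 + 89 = 1159 / 13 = 89.15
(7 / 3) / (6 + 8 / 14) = 0.36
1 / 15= 0.07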